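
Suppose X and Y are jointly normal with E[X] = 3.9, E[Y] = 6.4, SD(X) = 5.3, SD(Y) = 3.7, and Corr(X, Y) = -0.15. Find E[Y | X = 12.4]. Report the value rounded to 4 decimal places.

5.5099

For a bivariate normal, E[Y | X=x] = μ_Y + ρ·(σ_Y/σ_X)·(x − μ_X).
E[Y | X=12.4] = 6.4 + (-0.15)·(3.7/5.3)·(12.4 − (3.9)) = 6.4 + (-0.10472)·(8.5) = 5.5099.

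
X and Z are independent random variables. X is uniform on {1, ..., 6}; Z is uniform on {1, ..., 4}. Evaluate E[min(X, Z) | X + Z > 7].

Outcomes with X + Z > 7: (4,4), (5,3), (5,4), (6,2), (6,3), (6,4), each with probability 1/24.
E[min(X, Z) | X + Z > 7] = (4 + 3 + 4 + 2 + 3 + 4) / 6 = 10/3.

10/3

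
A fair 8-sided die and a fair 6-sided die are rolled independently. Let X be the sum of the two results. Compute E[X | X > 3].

376/45

P(X > 3) = 15/16.
E[X | X > 3] = (47/6) / (15/16) = 376/45.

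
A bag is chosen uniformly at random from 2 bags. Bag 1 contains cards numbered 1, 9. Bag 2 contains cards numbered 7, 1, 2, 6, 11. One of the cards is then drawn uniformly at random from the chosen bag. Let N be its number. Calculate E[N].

E[N | bag 1] = (1+9)/2 = 5.
E[N | bag 2] = (7+1+2+6+11)/5 = 27/5.
E[N] = (1/2)·(5) + (1/2)·(27/5) = 26/5.

26/5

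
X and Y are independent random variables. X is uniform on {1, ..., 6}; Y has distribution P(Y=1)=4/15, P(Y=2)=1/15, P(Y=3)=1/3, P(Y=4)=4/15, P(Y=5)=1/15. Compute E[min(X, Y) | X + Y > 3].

193/81

P(X + Y > 3) = 9/10.
Summing min(X,Y)·P(x,y) over outcomes with X + Y > 3 gives 193/90.
E[min(X, Y) | X + Y > 3] = (193/90) / (9/10) = 193/81.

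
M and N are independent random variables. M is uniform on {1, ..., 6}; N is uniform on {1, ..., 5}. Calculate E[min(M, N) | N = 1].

Outcomes with N = 1: (1,1), (2,1), (3,1), (4,1), (5,1), (6,1), each with probability 1/30.
E[min(M, N) | N = 1] = (1 + 1 + 1 + 1 + 1 + 1) / 6 = 1.

1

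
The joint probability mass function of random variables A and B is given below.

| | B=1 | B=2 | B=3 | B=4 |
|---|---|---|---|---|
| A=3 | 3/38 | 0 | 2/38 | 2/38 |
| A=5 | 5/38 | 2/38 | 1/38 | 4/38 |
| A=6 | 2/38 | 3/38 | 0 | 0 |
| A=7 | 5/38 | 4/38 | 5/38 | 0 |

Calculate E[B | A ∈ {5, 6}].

P(A ∈ {5, 6}) = 17/38.
Summing B·P(A=x,B=y) over the conditioning event gives 18/19.
E[B | A ∈ {5, 6}] = (18/19) / (17/38) = 36/17.

36/17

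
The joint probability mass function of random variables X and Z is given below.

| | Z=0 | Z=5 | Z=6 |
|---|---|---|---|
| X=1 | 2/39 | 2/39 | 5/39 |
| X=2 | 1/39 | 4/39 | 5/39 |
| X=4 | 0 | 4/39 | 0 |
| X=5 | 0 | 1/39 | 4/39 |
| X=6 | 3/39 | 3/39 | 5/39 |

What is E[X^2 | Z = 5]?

P(Z = 5) = 14/39.
Σ X^2·P over the event = 1·(2/39) + 4·(4/39) + 16·(4/39) + 25·(1/39) + 36·(3/39) = 215/39.
E[X^2 | Z = 5] = (215/39) / (14/39) = 215/14.

215/14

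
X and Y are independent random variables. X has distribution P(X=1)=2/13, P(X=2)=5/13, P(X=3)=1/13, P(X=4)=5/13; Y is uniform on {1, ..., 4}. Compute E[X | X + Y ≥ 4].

P(X + Y ≥ 4) = 43/52.
Summing X·P(x,y) over outcomes with X + Y ≥ 4 gives 63/26.
E[X | X + Y ≥ 4] = (63/26) / (43/52) = 126/43.

126/43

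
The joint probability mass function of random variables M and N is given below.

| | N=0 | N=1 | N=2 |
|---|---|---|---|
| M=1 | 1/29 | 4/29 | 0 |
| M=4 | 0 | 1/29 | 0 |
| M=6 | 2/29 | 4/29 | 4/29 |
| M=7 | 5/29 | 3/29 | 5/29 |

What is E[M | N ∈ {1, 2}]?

16/3

P(N ∈ {1, 2}) = 21/29.
Σ M·P over the event = 1·(4/29) + 4·(1/29) + 6·(4/29) + 6·(4/29) + 7·(3/29) + 7·(5/29) = 112/29.
E[M | N ∈ {1, 2}] = (112/29) / (21/29) = 16/3.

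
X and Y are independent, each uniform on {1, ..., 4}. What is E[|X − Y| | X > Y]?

P(X > Y) = 3/8.
Summing |X−Y|·P(x,y) over outcomes with X > Y gives 5/8.
E[|X − Y| | X > Y] = (5/8) / (3/8) = 5/3.

5/3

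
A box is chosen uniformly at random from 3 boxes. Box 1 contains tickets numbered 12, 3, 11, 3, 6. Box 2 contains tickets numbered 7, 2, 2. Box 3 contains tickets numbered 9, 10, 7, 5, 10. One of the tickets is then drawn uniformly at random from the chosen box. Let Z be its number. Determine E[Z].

E[Z | box 1] = (12+3+11+3+6)/5 = 7.
E[Z | box 2] = (7+2+2)/3 = 11/3.
E[Z | box 3] = (9+10+7+5+10)/5 = 41/5.
E[Z] = (1/3)·(7) + (1/3)·(11/3) + (1/3)·(41/5) = 283/45.

283/45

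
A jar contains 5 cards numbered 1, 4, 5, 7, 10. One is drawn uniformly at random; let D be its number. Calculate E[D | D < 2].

P(D < 2) = 1/5.
Σ over the event: 1·1/5 = 1/5.
E[D | D < 2] = (1/5) / (1/5) = 1.

1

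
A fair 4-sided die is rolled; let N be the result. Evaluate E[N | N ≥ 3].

Given N ≥ 3, N is equally likely to be any of {3, 4}.
E[N | N ≥ 3] = (3 + 4) / 2 = 7/2.

7/2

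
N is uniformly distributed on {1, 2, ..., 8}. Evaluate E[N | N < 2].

1

Given N < 2, N is equally likely to be any of {1}.
E[N | N < 2] = (1) / 1 = 1.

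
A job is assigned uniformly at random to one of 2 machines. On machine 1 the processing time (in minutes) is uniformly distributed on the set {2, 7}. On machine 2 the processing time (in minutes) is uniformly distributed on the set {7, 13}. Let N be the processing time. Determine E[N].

E[N | machine 1] = (2+7)/2 = 9/2.
E[N | machine 2] = (7+13)/2 = 10.
By the law of total expectation,
E[N] = (1/2)·(9/2) + (1/2)·(10) = 29/4.

29/4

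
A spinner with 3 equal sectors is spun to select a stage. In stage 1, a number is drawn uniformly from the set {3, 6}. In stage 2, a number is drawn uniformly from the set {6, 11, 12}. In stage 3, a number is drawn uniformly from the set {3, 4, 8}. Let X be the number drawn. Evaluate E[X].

115/18

E[X | stage 1] = (3+6)/2 = 9/2.
E[X | stage 2] = (6+11+12)/3 = 29/3.
E[X | stage 3] = (3+4+8)/3 = 5.
By the law of total expectation,
E[X] = (1/3)·(9/2) + (1/3)·(29/3) + (1/3)·(5) = 115/18.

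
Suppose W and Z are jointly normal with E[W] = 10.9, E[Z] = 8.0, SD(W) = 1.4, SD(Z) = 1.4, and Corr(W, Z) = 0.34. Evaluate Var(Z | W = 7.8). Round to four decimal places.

The conditional variance in a bivariate normal is σ_Z²(1 − ρ²), independent of x.
Var(Z | W=7.8) = (1.4)²·(1 − (0.34)²) = 1.96·0.8844 = 1.7334.

1.7334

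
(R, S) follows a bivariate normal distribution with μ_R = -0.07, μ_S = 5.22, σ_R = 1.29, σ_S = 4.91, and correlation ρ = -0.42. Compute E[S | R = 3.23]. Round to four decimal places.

The regression of S on R has slope ρ·σ_S/σ_R and passes through (μ_R, μ_S).
E[S | R=3.23] = 5.22 + (-0.42)·(4.91/1.29)·(3.23 − (-0.07)) = 5.22 + (-1.5986)·(3.3) = -0.0554.

-0.0554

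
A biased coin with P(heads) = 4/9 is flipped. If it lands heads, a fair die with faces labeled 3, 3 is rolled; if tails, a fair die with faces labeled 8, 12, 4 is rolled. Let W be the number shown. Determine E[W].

52/9

E[W | heads] = (3+3)/2 = 3.
E[W | tails] = (8+12+4)/3 = 8.
E[W] = (4/9)·(3) + (5/9)·(8) = 52/9.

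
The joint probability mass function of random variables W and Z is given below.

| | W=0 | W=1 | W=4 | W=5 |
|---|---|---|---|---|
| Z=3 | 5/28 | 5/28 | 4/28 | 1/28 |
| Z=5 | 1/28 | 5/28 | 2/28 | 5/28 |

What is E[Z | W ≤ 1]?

P(W ≤ 1) = 4/7.
Σ Z·P over the event = 3·(5/28) + 5·(1/28) + 3·(5/28) + 5·(5/28) = 15/7.
E[Z | W ≤ 1] = (15/7) / (4/7) = 15/4.

15/4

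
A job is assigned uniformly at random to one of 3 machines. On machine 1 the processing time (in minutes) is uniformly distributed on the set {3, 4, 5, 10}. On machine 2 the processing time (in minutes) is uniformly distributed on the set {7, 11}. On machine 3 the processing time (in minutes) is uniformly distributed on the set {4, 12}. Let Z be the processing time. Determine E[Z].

15/2

E[Z | machine 1] = (3+4+5+10)/4 = 11/2.
E[Z | machine 2] = (7+11)/2 = 9.
E[Z | machine 3] = (4+12)/2 = 8.
By the law of total expectation,
E[Z] = (1/3)·(11/2) + (1/3)·(9) + (1/3)·(8) = 15/2.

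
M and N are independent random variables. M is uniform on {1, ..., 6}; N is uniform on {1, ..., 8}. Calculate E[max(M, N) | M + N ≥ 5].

17/3

P(M + N ≥ 5) = 7/8.
Summing max(M,N)·P(x,y) over outcomes with M + N ≥ 5 gives 119/24.
E[max(M, N) | M + N ≥ 5] = (119/24) / (7/8) = 17/3.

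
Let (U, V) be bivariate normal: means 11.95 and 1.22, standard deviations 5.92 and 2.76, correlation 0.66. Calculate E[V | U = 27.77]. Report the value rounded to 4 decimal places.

For a bivariate normal, E[V | U=x] = μ_V + ρ·(σ_V/σ_U)·(x − μ_U).
E[V | U=27.77] = 1.22 + (0.66)·(2.76/5.92)·(27.77 − (11.95)) = 1.22 + (0.307703)·(15.82) = 6.0879.

6.0879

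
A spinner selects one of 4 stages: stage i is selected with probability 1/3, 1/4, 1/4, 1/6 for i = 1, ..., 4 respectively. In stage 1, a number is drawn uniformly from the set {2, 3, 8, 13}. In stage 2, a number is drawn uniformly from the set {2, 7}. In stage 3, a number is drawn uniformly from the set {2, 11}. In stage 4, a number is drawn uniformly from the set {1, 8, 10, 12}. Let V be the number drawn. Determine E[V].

E[V | stage 1] = (2+3+8+13)/4 = 13/2.
E[V | stage 2] = (2+7)/2 = 9/2.
E[V | stage 3] = (2+11)/2 = 13/2.
E[V | stage 4] = (1+8+10+12)/4 = 31/4.
E[V] = (1/3)·(13/2) + (1/4)·(9/2) + (1/4)·(13/2) + (1/6)·(31/4) = 149/24.

149/24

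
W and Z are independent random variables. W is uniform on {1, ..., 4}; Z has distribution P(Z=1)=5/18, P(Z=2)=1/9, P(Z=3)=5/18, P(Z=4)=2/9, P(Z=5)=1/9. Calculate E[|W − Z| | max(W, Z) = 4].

12/7

P(max(W, Z) = 4) = 7/18.
Summing |W−Z|·P(x,y) over outcomes with max(W, Z) = 4 gives 2/3.
E[|W − Z| | max(W, Z) = 4] = (2/3) / (7/18) = 12/7.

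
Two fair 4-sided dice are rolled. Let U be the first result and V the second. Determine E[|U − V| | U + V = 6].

4/3

P(U + V = 6) = 3/16.
Summing |U−V|·P(x,y) over outcomes with U + V = 6 gives 1/4.
E[|U − V| | U + V = 6] = (1/4) / (3/16) = 4/3.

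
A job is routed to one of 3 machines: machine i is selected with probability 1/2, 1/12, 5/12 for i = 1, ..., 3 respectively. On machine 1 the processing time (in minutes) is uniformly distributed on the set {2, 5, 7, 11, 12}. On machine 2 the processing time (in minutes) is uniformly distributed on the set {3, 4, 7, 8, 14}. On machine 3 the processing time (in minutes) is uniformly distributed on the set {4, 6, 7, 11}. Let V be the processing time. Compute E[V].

E[V | machine 1] = (2+5+7+11+12)/5 = 37/5.
E[V | machine 2] = (3+4+7+8+14)/5 = 36/5.
E[V | machine 3] = (4+6+7+11)/4 = 7.
E[V] = (1/2)·(37/5) + (1/12)·(36/5) + (5/12)·(7) = 433/60.

433/60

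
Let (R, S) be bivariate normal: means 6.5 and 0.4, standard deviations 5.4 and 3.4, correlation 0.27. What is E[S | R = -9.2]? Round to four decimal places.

-2.2690

For a bivariate normal, E[S | R=x] = μ_S + ρ·(σ_S/σ_R)·(x − μ_R).
E[S | R=-9.2] = 0.4 + (0.27)·(3.4/5.4)·(-9.2 − (6.5)) = 0.4 + (0.17)·(-15.7) = -2.2690.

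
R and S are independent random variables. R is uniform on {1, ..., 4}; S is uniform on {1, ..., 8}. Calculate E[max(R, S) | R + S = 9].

13/2

Outcomes with R + S = 9: (1,8), (2,7), (3,6), (4,5), each with probability 1/32.
E[max(R, S) | R + S = 9] = (8 + 7 + 6 + 5) / 4 = 13/2.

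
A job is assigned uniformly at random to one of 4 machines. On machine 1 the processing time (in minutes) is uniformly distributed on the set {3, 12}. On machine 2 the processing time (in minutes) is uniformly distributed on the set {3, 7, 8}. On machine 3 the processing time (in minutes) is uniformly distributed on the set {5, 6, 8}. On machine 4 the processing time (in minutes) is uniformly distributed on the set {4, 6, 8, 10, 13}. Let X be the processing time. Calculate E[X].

E[X | machine 1] = (3+12)/2 = 15/2.
E[X | machine 2] = (3+7+8)/3 = 6.
E[X | machine 3] = (5+6+8)/3 = 19/3.
E[X | machine 4] = (4+6+8+10+13)/5 = 41/5.
E[X] = (1/4)·(15/2) + (1/4)·(6) + (1/4)·(19/3) + (1/4)·(41/5) = 841/120.

841/120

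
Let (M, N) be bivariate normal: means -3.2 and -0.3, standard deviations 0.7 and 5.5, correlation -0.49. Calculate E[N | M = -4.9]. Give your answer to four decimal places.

6.2450

The regression of N on M has slope ρ·σ_N/σ_M and passes through (μ_M, μ_N).
E[N | M=-4.9] = -0.3 + (-0.49)·(5.5/0.7)·(-4.9 − (-3.2)) = -0.3 + (-3.85)·(-1.7) = 6.2450.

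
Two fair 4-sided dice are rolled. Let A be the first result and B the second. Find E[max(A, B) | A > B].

10/3

Outcomes with A > B: (2,1), (3,1), (3,2), (4,1), (4,2), (4,3), each with probability 1/16.
E[max(A, B) | A > B] = (2 + 3 + 3 + 4 + 4 + 4) / 6 = 10/3.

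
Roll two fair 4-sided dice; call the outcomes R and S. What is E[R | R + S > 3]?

P(R + S > 3) = 13/16.
Summing R·P(x,y) over outcomes with R + S > 3 gives 9/4.
E[R | R + S > 3] = (9/4) / (13/16) = 36/13.

36/13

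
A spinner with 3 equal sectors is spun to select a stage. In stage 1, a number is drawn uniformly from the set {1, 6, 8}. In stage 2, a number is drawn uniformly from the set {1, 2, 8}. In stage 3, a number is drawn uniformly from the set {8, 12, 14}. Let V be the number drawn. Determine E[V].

20/3

E[V | stage 1] = (1+6+8)/3 = 5.
E[V | stage 2] = (1+2+8)/3 = 11/3.
E[V | stage 3] = (8+12+14)/3 = 34/3.
By the law of total expectation,
E[V] = (1/3)·(5) + (1/3)·(11/3) + (1/3)·(34/3) = 20/3.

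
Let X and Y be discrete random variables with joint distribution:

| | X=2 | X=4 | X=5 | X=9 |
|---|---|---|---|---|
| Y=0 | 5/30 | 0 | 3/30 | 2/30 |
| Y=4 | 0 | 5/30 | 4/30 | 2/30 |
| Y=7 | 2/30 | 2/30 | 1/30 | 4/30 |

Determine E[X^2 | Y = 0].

257/10

P(Y = 0) = 1/3.
Σ X^2·P over the event = 4·(5/30) + 25·(3/30) + 81·(2/30) = 257/30.
E[X^2 | Y = 0] = (257/30) / (1/3) = 257/10.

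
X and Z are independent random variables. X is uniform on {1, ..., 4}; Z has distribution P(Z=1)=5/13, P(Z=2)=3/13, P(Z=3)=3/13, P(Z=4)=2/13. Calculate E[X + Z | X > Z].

19/4

P(X > Z) = 6/13.
Summing (X+Z)·P(x,y) over outcomes with X > Z gives 57/26.
E[X + Z | X > Z] = (57/26) / (6/13) = 19/4.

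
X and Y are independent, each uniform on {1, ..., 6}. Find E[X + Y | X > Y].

7

P(X > Y) = 5/12.
Summing (X+Y)·P(x,y) over outcomes with X > Y gives 35/12.
E[X + Y | X > Y] = (35/12) / (5/12) = 7.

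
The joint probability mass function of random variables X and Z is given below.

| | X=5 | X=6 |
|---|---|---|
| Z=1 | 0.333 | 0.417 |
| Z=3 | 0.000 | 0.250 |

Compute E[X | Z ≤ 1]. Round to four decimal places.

P(Z ≤ 1) = 0.750.
Σ X·P over the event = 5·(0.333) + 6·(0.417) = 4.167.
E[X | Z ≤ 1] = (4.167) / (0.750) = 5.5560.

5.5560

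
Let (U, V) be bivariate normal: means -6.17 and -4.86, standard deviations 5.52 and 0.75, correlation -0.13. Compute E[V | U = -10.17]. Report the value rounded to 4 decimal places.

The regression of V on U has slope ρ·σ_V/σ_U and passes through (μ_U, μ_V).
E[V | U=-10.17] = -4.86 + (-0.13)·(0.75/5.52)·(-10.17 − (-6.17)) = -4.86 + (-0.017663)·(-4) = -4.7893.

-4.7893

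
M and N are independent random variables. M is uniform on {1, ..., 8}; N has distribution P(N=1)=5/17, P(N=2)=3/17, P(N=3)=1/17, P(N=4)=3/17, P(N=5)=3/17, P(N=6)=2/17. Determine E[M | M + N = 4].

22/9

P(M + N = 4) = 9/136.
Summing M·P(x,y) over outcomes with M + N = 4 gives 11/68.
E[M | M + N = 4] = (11/68) / (9/136) = 22/9.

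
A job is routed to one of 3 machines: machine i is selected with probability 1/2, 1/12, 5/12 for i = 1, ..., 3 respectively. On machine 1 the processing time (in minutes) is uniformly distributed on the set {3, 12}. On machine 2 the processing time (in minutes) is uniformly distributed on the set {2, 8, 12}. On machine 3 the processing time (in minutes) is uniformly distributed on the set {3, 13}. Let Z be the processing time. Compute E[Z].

E[Z | machine 1] = (3+12)/2 = 15/2.
E[Z | machine 2] = (2+8+12)/3 = 22/3.
E[Z | machine 3] = (3+13)/2 = 8.
E[Z] = (1/2)·(15/2) + (1/12)·(22/3) + (5/12)·(8) = 277/36.

277/36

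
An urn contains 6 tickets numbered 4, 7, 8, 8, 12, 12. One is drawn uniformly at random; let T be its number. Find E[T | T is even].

P(T is even) = 5/6.
Σ over the event: 4·1/6 + 8·1/3 + 12·1/3 = 22/3.
E[T | T is even] = (22/3) / (5/6) = 44/5.

44/5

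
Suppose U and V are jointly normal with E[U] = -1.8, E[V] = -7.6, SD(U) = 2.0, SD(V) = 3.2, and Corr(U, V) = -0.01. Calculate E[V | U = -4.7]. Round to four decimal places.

The regression of V on U has slope ρ·σ_V/σ_U and passes through (μ_U, μ_V).
E[V | U=-4.7] = -7.6 + (-0.01)·(3.2/2.0)·(-4.7 − (-1.8)) = -7.6 + (-0.016)·(-2.9) = -7.5536.

-7.5536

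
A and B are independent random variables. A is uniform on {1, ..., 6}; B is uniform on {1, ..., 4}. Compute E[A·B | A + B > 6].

P(A + B > 6) = 5/12.
Summing AB·P(x,y) over outcomes with A + B > 6 gives 145/24.
E[A·B | A + B > 6] = (145/24) / (5/12) = 29/2.

29/2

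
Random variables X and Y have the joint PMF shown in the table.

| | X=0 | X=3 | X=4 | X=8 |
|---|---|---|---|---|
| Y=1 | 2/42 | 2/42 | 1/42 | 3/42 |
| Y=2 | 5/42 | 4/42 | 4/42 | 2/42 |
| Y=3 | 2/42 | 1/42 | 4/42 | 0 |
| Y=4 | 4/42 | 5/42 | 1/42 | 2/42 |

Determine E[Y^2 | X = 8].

43/7

P(X = 8) = 1/6.
Summing Y^2·P(X=x,Y=y) over the conditioning event gives 43/42.
E[Y^2 | X = 8] = (43/42) / (1/6) = 43/7.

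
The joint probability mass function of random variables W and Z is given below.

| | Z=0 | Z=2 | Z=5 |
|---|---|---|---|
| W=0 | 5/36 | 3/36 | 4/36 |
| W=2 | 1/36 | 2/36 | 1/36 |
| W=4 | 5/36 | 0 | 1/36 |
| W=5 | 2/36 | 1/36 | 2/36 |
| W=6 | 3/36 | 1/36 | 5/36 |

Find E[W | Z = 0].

25/8

P(Z = 0) = 4/9.
Summing W·P(W=x,Z=y) over the conditioning event gives 25/18.
E[W | Z = 0] = (25/18) / (4/9) = 25/8.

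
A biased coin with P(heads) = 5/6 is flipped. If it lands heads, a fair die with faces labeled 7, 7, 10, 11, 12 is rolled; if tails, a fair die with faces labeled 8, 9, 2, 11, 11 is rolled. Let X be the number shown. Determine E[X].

46/5

E[X | heads] = (7+7+10+11+12)/5 = 47/5.
E[X | tails] = (8+9+2+11+11)/5 = 41/5.
By the law of total expectation,
E[X] = (5/6)·(47/5) + (1/6)·(41/5) = 46/5.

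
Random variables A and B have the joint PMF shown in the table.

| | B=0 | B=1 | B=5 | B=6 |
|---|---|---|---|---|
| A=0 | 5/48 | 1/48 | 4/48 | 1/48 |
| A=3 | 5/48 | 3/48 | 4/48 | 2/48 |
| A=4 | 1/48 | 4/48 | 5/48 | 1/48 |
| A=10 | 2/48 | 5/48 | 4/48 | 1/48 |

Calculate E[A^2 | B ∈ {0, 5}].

P(B ∈ {0, 5}) = 5/8.
Σ A^2·P over the event = 0·(5/48) + 0·(4/48) + 9·(5/48) + 9·(4/48) + 16·(1/48) + 16·(5/48) + 100·(2/48) + 100·(4/48) = 259/16.
E[A^2 | B ∈ {0, 5}] = (259/16) / (5/8) = 259/10.

259/10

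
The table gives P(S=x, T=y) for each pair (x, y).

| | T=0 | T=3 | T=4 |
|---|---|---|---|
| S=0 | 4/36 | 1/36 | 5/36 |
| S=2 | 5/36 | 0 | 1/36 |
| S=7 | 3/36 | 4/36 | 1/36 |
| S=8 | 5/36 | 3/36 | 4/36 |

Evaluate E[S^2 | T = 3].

97/2

P(T = 3) = 2/9.
Σ S^2·P over the event = 0·(1/36) + 49·(4/36) + 64·(3/36) = 97/9.
E[S^2 | T = 3] = (97/9) / (2/9) = 97/2.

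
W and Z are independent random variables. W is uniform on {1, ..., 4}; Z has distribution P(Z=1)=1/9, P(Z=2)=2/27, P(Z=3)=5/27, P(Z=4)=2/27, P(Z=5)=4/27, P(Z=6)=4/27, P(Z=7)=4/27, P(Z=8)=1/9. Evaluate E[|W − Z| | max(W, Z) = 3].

P(max(W, Z) = 3) = 5/27.
Summing |W−Z|·P(x,y) over outcomes with max(W, Z) = 3 gives 23/108.
E[|W − Z| | max(W, Z) = 3] = (23/108) / (5/27) = 23/20.

23/20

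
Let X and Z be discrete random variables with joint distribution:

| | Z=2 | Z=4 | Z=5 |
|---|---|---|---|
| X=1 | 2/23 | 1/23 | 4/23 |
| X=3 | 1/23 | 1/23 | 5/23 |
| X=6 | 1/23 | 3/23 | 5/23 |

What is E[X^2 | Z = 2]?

47/4

P(Z = 2) = 4/23.
Σ X^2·P over the event = 1·(2/23) + 9·(1/23) + 36·(1/23) = 47/23.
E[X^2 | Z = 2] = (47/23) / (4/23) = 47/4.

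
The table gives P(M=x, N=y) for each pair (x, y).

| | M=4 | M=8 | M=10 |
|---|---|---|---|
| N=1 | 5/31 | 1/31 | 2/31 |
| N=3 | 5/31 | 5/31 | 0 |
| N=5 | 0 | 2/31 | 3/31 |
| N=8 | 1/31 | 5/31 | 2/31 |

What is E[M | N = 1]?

6

P(N = 1) = 8/31.
Σ M·P over the event = 4·(5/31) + 8·(1/31) + 10·(2/31) = 48/31.
E[M | N = 1] = (48/31) / (8/31) = 6.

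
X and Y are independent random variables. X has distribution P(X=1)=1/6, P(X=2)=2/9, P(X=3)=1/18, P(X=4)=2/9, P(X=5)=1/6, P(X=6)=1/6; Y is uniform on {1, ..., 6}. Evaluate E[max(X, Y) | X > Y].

P(X > Y) = 5/12.
Summing max(X,Y)·P(x,y) over outcomes with X > Y gives 53/27.
E[max(X, Y) | X > Y] = (53/27) / (5/12) = 212/45.

212/45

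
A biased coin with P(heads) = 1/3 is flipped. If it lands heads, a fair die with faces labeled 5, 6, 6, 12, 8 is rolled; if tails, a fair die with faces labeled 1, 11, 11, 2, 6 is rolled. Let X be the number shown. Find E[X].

33/5

E[X | heads] = (5+6+6+12+8)/5 = 37/5.
E[X | tails] = (1+11+11+2+6)/5 = 31/5.
By the law of total expectation,
E[X] = (1/3)·(37/5) + (2/3)·(31/5) = 33/5.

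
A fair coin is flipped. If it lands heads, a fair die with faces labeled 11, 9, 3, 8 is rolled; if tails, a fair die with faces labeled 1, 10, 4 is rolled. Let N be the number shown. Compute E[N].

E[N | heads] = (11+9+3+8)/4 = 31/4.
E[N | tails] = (1+10+4)/3 = 5.
E[N] = (1/2)·(31/4) + (1/2)·(5) = 51/8.

51/8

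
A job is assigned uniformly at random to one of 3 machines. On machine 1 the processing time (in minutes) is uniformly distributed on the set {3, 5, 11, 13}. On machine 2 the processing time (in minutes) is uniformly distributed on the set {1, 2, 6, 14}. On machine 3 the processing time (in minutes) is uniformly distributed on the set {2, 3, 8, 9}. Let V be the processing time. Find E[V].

E[V | machine 1] = (3+5+11+13)/4 = 8.
E[V | machine 2] = (1+2+6+14)/4 = 23/4.
E[V | machine 3] = (2+3+8+9)/4 = 11/2.
E[V] = (1/3)·(8) + (1/3)·(23/4) + (1/3)·(11/2) = 77/12.

77/12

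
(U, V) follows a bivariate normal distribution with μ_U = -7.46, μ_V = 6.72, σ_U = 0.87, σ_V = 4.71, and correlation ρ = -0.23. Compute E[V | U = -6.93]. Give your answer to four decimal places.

The regression of V on U has slope ρ·σ_V/σ_U and passes through (μ_U, μ_V).
E[V | U=-6.93] = 6.72 + (-0.23)·(4.71/0.87)·(-6.93 − (-7.46)) = 6.72 + (-1.24517)·(0.53) = 6.0601.

6.0601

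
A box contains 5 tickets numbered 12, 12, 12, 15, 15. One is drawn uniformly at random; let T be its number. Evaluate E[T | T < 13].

12

P(T < 13) = 3/5.
Σ over the event: 12·3/5 = 36/5.
E[T | T < 13] = (36/5) / (3/5) = 12.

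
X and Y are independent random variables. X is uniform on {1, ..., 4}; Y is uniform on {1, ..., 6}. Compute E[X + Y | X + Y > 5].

52/7

P(X + Y > 5) = 7/12.
Summing (X+Y)·P(x,y) over outcomes with X + Y > 5 gives 13/3.
E[X + Y | X + Y > 5] = (13/3) / (7/12) = 52/7.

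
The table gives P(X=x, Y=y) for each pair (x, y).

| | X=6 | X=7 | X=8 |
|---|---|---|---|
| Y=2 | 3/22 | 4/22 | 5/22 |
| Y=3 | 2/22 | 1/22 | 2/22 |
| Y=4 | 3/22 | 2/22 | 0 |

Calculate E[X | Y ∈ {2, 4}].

P(Y ∈ {2, 4}) = 17/22.
Σ X·P over the event = 6·(3/22) + 6·(3/22) + 7·(4/22) + 7·(2/22) + 8·(5/22) = 59/11.
E[X | Y ∈ {2, 4}] = (59/11) / (17/22) = 118/17.

118/17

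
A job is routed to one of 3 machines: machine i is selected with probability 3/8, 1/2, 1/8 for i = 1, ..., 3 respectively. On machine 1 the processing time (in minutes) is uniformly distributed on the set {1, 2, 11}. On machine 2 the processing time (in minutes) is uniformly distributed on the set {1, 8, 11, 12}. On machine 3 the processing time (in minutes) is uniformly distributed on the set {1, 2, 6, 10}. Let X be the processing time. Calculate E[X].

203/32

E[X | machine 1] = (1+2+11)/3 = 14/3.
E[X | machine 2] = (1+8+11+12)/4 = 8.
E[X | machine 3] = (1+2+6+10)/4 = 19/4.
E[X] = (3/8)·(14/3) + (1/2)·(8) + (1/8)·(19/4) = 203/32.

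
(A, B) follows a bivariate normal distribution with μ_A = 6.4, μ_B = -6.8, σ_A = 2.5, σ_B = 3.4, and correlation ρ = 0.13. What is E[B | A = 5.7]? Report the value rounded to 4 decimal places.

-6.9238

For a bivariate normal, E[B | A=x] = μ_B + ρ·(σ_B/σ_A)·(x − μ_A).
E[B | A=5.7] = -6.8 + (0.13)·(3.4/2.5)·(5.7 − (6.4)) = -6.8 + (0.1768)·(-0.7) = -6.9238.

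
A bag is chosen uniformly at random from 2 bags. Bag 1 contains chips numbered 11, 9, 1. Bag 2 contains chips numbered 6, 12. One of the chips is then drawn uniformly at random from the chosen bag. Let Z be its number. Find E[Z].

8

E[Z | bag 1] = (11+9+1)/3 = 7.
E[Z | bag 2] = (6+12)/2 = 9.
By the law of total expectation,
E[Z] = (1/2)·(7) + (1/2)·(9) = 8.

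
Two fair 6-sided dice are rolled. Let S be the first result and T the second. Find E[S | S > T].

P(S > T) = 5/12.
Summing S·P(x,y) over outcomes with S > T gives 35/18.
E[S | S > T] = (35/18) / (5/12) = 14/3.

14/3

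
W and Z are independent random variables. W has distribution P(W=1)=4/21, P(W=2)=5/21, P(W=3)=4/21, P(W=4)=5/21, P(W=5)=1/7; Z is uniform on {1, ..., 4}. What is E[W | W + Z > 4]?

100/29

P(W + Z > 4) = 29/42.
Summing W·P(x,y) over outcomes with W + Z > 4 gives 50/21.
E[W | W + Z > 4] = (50/21) / (29/42) = 100/29.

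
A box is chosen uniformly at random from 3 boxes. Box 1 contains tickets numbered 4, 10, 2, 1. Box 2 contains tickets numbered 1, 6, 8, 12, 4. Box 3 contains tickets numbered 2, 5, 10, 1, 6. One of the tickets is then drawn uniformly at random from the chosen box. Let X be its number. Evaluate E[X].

E[X | box 1] = (4+10+2+1)/4 = 17/4.
E[X | box 2] = (1+6+8+12+4)/5 = 31/5.
E[X | box 3] = (2+5+10+1+6)/5 = 24/5.
E[X] = (1/3)·(17/4) + (1/3)·(31/5) + (1/3)·(24/5) = 61/12.

61/12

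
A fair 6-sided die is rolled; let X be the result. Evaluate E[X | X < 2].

1

Given X < 2, X is equally likely to be any of {1}.
E[X | X < 2] = (1) / 1 = 1.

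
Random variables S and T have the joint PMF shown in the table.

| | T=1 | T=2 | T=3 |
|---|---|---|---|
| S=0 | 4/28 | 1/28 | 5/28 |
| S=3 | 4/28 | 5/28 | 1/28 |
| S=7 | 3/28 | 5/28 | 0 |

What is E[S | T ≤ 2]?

P(T ≤ 2) = 11/14.
Summing S·P(S=x,T=y) over the conditioning event gives 83/28.
E[S | T ≤ 2] = (83/28) / (11/14) = 83/22.

83/22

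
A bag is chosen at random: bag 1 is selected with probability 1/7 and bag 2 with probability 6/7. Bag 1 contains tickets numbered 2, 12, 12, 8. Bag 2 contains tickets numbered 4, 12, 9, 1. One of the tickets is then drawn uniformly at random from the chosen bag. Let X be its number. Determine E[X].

E[X | bag 1] = (2+12+12+8)/4 = 17/2.
E[X | bag 2] = (4+12+9+1)/4 = 13/2.
E[X] = (1/7)·(17/2) + (6/7)·(13/2) = 95/14.

95/14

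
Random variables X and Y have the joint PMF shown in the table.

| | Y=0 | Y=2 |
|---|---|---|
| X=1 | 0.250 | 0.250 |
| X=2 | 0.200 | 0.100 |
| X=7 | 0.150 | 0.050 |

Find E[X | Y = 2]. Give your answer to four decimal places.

2.0000

P(Y = 2) = 0.400.
Σ X·P over the event = 1·(0.250) + 2·(0.100) + 7·(0.050) = 0.800.
E[X | Y = 2] = (0.800) / (0.400) = 2.0000.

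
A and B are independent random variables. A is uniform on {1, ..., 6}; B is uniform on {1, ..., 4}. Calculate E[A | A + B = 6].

Outcomes with A + B = 6: (2,4), (3,3), (4,2), (5,1), each with probability 1/24.
E[A | A + B = 6] = (2 + 3 + 4 + 5) / 4 = 7/2.

7/2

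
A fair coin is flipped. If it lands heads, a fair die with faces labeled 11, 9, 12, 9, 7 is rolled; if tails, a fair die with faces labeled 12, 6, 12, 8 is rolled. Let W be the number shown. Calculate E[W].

E[W | heads] = (11+9+12+9+7)/5 = 48/5.
E[W | tails] = (12+6+12+8)/4 = 19/2.
E[W] = (1/2)·(48/5) + (1/2)·(19/2) = 191/20.

191/20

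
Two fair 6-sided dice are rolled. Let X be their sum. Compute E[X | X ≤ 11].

48/7

P(X ≤ 11) = 35/36.
E[X | X ≤ 11] = (20/3) / (35/36) = 48/7.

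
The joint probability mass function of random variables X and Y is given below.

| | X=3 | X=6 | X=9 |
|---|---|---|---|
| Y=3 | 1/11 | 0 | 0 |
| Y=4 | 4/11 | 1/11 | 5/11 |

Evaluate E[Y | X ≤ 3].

P(X ≤ 3) = 5/11.
Σ Y·P over the event = 3·(1/11) + 4·(4/11) = 19/11.
E[Y | X ≤ 3] = (19/11) / (5/11) = 19/5.

19/5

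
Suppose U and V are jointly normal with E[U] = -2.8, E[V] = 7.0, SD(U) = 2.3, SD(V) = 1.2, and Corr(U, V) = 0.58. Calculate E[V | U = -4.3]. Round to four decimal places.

For a bivariate normal, E[V | U=x] = μ_V + ρ·(σ_V/σ_U)·(x − μ_U).
E[V | U=-4.3] = 7.0 + (0.58)·(1.2/2.3)·(-4.3 − (-2.8)) = 7.0 + (0.30261)·(-1.5) = 6.5461.

6.5461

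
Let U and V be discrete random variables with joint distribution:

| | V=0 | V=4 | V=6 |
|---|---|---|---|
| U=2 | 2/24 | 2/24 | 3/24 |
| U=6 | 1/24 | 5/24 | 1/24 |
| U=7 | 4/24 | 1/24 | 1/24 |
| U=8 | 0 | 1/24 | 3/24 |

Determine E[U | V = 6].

P(V = 6) = 1/3.
Summing U·P(U=x,V=y) over the conditioning event gives 43/24.
E[U | V = 6] = (43/24) / (1/3) = 43/8.

43/8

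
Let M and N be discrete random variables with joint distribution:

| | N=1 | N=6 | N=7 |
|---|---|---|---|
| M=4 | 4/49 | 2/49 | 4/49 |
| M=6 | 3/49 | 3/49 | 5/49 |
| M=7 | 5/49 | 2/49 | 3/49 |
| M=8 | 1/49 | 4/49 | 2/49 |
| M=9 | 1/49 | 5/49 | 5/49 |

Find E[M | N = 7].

128/19

P(N = 7) = 19/49.
Σ M·P over the event = 4·(4/49) + 6·(5/49) + 7·(3/49) + 8·(2/49) + 9·(5/49) = 128/49.
E[M | N = 7] = (128/49) / (19/49) = 128/19.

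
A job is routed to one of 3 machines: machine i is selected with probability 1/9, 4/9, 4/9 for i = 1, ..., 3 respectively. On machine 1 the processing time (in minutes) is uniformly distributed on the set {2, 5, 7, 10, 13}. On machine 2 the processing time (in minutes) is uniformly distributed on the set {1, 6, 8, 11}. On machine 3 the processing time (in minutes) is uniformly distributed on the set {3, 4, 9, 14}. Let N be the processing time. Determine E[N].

E[N | machine 1] = (2+5+7+10+13)/5 = 37/5.
E[N | machine 2] = (1+6+8+11)/4 = 13/2.
E[N | machine 3] = (3+4+9+14)/4 = 15/2.
E[N] = (1/9)·(37/5) + (4/9)·(13/2) + (4/9)·(15/2) = 317/45.

317/45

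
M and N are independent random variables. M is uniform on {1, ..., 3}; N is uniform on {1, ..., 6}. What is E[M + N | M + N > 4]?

P(M + N > 4) = 2/3.
Summing (M+N)·P(x,y) over outcomes with M + N > 4 gives 79/18.
E[M + N | M + N > 4] = (79/18) / (2/3) = 79/12.

79/12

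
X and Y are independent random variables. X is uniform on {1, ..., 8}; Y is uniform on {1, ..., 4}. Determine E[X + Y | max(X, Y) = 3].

24/5

Outcomes with max(X, Y) = 3: (1,3), (2,3), (3,1), (3,2), (3,3), each with probability 1/32.
E[X + Y | max(X, Y) = 3] = (4 + 5 + 4 + 5 + 6) / 5 = 24/5.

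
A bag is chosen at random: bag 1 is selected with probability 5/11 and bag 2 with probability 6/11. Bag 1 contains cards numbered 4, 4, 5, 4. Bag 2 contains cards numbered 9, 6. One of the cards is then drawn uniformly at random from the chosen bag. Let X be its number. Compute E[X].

E[X | bag 1] = (4+4+5+4)/4 = 17/4.
E[X | bag 2] = (9+6)/2 = 15/2.
E[X] = (5/11)·(17/4) + (6/11)·(15/2) = 265/44.

265/44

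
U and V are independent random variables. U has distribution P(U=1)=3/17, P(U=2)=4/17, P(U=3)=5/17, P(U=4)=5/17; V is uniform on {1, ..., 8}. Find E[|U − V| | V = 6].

P(V = 6) = 1/8.
Summing |U−V|·P(x,y) over outcomes with V = 6 gives 7/17.
E[|U − V| | V = 6] = (7/17) / (1/8) = 56/17.

56/17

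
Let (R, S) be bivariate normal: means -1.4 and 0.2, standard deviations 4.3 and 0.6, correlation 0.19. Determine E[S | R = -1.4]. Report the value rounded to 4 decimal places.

0.2000

E[S | R=x] = μ_S + ρ(σ_S/σ_R)(x − μ_R) for jointly normal variables.
E[S | R=-1.4] = 0.2 + (0.19)·(0.6/4.3)·(-1.4 − (-1.4)) = 0.2 + (0.026512)·(0) = 0.2000.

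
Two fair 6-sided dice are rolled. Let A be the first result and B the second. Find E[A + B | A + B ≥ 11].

34/3

Outcomes with A + B ≥ 11: (5,6), (6,5), (6,6), each with probability 1/36.
E[A + B | A + B ≥ 11] = (11 + 11 + 12) / 3 = 34/3.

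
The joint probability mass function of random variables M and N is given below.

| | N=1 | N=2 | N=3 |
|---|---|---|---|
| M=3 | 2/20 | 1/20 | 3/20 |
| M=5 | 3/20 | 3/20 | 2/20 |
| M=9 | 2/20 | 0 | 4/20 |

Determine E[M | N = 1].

P(N = 1) = 7/20.
Σ M·P over the event = 3·(2/20) + 5·(3/20) + 9·(2/20) = 39/20.
E[M | N = 1] = (39/20) / (7/20) = 39/7.

39/7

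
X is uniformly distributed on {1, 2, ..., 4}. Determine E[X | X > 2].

Given X > 2, X is equally likely to be any of {3, 4}.
E[X | X > 2] = (3 + 4) / 2 = 7/2.

7/2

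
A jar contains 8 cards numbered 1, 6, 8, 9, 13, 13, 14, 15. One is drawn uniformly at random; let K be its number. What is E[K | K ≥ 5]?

P(K ≥ 5) = 7/8.
Σ over the event: 6·1/8 + 8·1/8 + 9·1/8 + 13·1/4 + 14·1/8 + 15·1/8 = 39/4.
E[K | K ≥ 5] = (39/4) / (7/8) = 78/7.

78/7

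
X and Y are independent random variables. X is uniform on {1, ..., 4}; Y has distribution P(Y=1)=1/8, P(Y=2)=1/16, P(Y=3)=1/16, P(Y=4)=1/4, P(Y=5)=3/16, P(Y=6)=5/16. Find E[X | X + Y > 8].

47/13

P(X + Y > 8) = 13/64.
Summing X·P(x,y) over outcomes with X + Y > 8 gives 47/64.
E[X | X + Y > 8] = (47/64) / (13/64) = 47/13.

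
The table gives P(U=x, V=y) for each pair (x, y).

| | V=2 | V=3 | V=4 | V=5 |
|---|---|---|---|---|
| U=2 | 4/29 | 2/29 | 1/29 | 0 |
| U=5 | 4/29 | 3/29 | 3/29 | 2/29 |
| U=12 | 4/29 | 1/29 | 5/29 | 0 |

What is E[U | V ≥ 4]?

87/11

P(V ≥ 4) = 11/29.
Σ U·P over the event = 2·(1/29) + 5·(3/29) + 5·(2/29) + 12·(5/29) = 3.
E[U | V ≥ 4] = (3) / (11/29) = 87/11.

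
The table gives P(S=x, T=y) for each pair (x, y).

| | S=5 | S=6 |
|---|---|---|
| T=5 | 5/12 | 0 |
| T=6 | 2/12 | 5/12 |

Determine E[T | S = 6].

P(S = 6) = 5/12.
Σ T·P over the event = 6·(5/12) = 5/2.
E[T | S = 6] = (5/2) / (5/12) = 6.

6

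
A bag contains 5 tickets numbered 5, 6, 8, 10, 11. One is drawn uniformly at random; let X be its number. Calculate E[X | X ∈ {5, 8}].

P(X ∈ {5, 8}) = 2/5.
Σ over the event: 5·1/5 + 8·1/5 = 13/5.
E[X | X ∈ {5, 8}] = (13/5) / (2/5) = 13/2.

13/2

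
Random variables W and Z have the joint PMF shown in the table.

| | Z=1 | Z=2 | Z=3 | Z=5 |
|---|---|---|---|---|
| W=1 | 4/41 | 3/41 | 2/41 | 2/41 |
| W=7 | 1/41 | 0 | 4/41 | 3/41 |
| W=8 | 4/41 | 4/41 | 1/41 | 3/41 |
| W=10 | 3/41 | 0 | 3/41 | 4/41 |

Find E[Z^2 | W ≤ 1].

P(W ≤ 1) = 11/41.
Σ Z^2·P over the event = 1·(4/41) + 4·(3/41) + 9·(2/41) + 25·(2/41) = 84/41.
E[Z^2 | W ≤ 1] = (84/41) / (11/41) = 84/11.

84/11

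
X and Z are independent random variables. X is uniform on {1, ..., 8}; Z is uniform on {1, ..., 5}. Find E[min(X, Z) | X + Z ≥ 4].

97/37

P(X + Z ≥ 4) = 37/40.
Summing min(X,Z)·P(x,y) over outcomes with X + Z ≥ 4 gives 97/40.
E[min(X, Z) | X + Z ≥ 4] = (97/40) / (37/40) = 97/37.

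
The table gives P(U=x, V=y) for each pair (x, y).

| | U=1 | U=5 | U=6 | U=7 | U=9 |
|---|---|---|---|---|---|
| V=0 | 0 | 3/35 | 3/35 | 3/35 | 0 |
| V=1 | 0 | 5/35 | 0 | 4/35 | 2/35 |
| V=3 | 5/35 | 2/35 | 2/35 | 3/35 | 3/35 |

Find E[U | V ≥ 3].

P(V ≥ 3) = 3/7.
Σ U·P over the event = 1·(5/35) + 5·(2/35) + 6·(2/35) + 7·(3/35) + 9·(3/35) = 15/7.
E[U | V ≥ 3] = (15/7) / (3/7) = 5.

5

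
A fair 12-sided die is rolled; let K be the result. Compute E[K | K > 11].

12

Given K > 11, K is equally likely to be any of {12}.
E[K | K > 11] = (12) / 1 = 12.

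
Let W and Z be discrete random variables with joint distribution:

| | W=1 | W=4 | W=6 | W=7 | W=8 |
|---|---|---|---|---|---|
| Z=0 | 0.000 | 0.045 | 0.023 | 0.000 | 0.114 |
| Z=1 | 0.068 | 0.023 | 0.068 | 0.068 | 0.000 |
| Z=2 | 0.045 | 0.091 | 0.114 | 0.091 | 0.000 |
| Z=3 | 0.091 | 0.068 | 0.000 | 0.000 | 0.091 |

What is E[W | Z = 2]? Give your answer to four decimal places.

5.0733

P(Z = 2) = 0.341.
Summing W·P(W=x,Z=y) over the conditioning event gives 1.730.
E[W | Z = 2] = (1.730) / (0.341) = 5.0733.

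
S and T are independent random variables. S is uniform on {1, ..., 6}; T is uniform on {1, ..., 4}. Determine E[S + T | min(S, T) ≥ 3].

8

Outcomes with min(S, T) ≥ 3: (3,3), (3,4), (4,3), (4,4), (5,3), (5,4), (6,3), (6,4), each with probability 1/24.
E[S + T | min(S, T) ≥ 3] = (6 + 7 + 7 + 8 + 8 + 9 + 9 + 10) / 8 = 8.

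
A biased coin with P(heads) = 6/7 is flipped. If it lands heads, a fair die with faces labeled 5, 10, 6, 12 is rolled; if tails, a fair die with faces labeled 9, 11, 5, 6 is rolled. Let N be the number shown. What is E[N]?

229/28

E[N | heads] = (5+10+6+12)/4 = 33/4.
E[N | tails] = (9+11+5+6)/4 = 31/4.
E[N] = (6/7)·(33/4) + (1/7)·(31/4) = 229/28.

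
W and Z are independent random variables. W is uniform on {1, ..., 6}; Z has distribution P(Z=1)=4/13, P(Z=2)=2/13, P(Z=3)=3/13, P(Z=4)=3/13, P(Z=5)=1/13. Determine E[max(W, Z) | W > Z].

P(W > Z) = 22/39.
Summing max(W,Z)·P(x,y) over outcomes with W > Z gives 100/39.
E[max(W, Z) | W > Z] = (100/39) / (22/39) = 50/11.

50/11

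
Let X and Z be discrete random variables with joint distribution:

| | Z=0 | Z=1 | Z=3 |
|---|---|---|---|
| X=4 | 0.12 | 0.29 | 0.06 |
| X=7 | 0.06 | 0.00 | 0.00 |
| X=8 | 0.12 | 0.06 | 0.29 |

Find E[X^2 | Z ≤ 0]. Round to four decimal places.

41.8000

P(Z ≤ 0) = 0.30.
Σ X^2·P over the event = 16·(0.12) + 49·(0.06) + 64·(0.12) = 12.54.
E[X^2 | Z ≤ 0] = (12.54) / (0.30) = 41.8000.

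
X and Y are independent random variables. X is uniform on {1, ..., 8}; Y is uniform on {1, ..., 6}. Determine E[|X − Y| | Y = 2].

Outcomes with Y = 2: (1,2), (2,2), (3,2), (4,2), (5,2), (6,2), (7,2), (8,2), each with probability 1/48.
E[|X − Y| | Y = 2] = (1 + 0 + 1 + 2 + 3 + 4 + 5 + 6) / 8 = 11/4.

11/4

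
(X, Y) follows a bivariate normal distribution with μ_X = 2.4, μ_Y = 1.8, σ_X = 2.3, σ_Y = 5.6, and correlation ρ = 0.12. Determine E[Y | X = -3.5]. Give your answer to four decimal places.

E[Y | X=x] = μ_Y + ρ(σ_Y/σ_X)(x − μ_X) for jointly normal variables.
E[Y | X=-3.5] = 1.8 + (0.12)·(5.6/2.3)·(-3.5 − (2.4)) = 1.8 + (0.29217)·(-5.9) = 0.0762.

0.0762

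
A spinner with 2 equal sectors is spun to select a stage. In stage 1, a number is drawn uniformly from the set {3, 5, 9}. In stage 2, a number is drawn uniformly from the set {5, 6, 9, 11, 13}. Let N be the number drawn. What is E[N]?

E[N | stage 1] = (3+5+9)/3 = 17/3.
E[N | stage 2] = (5+6+9+11+13)/5 = 44/5.
E[N] = (1/2)·(17/3) + (1/2)·(44/5) = 217/30.

217/30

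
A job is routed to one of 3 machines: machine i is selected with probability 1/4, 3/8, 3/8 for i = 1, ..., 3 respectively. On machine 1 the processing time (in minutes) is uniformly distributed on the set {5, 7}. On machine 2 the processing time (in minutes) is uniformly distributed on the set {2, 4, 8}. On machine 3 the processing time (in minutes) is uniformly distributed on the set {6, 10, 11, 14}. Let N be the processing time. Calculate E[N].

E[N | machine 1] = (5+7)/2 = 6.
E[N | machine 2] = (2+4+8)/3 = 14/3.
E[N | machine 3] = (6+10+11+14)/4 = 41/4.
By the law of total expectation,
E[N] = (1/4)·(6) + (3/8)·(14/3) + (3/8)·(41/4) = 227/32.

227/32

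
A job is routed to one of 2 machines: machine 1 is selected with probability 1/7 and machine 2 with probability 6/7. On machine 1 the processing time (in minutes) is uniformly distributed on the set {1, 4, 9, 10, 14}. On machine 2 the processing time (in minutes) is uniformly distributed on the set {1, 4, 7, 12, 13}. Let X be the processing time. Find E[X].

52/7

E[X | machine 1] = (1+4+9+10+14)/5 = 38/5.
E[X | machine 2] = (1+4+7+12+13)/5 = 37/5.
E[X] = (1/7)·(38/5) + (6/7)·(37/5) = 52/7.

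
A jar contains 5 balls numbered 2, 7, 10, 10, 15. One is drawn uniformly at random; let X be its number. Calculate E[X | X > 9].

35/3

P(X > 9) = 3/5.
Σ over the event: 10·2/5 + 15·1/5 = 7.
E[X | X > 9] = (7) / (3/5) = 35/3.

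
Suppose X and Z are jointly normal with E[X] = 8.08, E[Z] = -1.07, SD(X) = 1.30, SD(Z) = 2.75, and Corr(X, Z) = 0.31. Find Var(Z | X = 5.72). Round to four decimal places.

6.8357

For a bivariate normal, Var(Z | X=x) = σ_Z²(1 − ρ²).
Var(Z | X=5.72) = (2.75)²·(1 − (0.31)²) = 7.5625·0.9039 = 6.8357.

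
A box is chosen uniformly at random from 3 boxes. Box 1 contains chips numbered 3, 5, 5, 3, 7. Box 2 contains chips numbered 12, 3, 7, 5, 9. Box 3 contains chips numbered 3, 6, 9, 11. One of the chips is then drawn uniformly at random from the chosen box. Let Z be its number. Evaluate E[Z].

E[Z | box 1] = (3+5+5+3+7)/5 = 23/5.
E[Z | box 2] = (12+3+7+5+9)/5 = 36/5.
E[Z | box 3] = (3+6+9+11)/4 = 29/4.
By the law of total expectation,
E[Z] = (1/3)·(23/5) + (1/3)·(36/5) + (1/3)·(29/4) = 127/20.

127/20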